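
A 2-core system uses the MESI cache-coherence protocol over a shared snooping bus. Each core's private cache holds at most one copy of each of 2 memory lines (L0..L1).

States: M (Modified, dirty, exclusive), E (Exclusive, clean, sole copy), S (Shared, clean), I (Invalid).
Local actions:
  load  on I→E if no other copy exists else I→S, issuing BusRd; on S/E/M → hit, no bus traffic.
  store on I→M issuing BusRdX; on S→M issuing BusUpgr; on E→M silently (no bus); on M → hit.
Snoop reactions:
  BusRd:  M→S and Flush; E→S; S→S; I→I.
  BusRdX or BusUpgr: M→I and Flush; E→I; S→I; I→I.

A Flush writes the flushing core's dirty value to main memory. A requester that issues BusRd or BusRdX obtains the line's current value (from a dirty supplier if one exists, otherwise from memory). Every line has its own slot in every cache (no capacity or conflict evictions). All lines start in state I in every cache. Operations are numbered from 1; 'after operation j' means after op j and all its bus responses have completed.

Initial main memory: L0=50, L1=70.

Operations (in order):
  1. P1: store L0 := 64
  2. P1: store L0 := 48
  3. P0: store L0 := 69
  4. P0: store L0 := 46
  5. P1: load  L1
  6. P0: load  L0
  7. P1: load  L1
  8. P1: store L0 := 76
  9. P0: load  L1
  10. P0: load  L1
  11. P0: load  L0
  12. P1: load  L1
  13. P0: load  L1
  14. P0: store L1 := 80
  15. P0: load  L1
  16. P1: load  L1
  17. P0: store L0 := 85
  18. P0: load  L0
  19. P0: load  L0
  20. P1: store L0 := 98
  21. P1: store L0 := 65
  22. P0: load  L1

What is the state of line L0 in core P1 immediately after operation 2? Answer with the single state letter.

state = M

1. P1: store L0 := 64  bus=[BusRdX]  L0: P0=I P1=M  mem[L0]=50
2. P1: store L0 := 48  bus=[-]  L0: P0=I P1=M  mem[L0]=50
3. P0: store L0 := 69  bus=[BusRdX,Flush]  L0: P0=M P1=I  mem[L0]=48
4. P0: store L0 := 46  bus=[-]  L0: P0=M P1=I  mem[L0]=48
5. P1: load  L1  bus=[BusRd]  L1: P0=I P1=E  mem[L1]=70
6. P0: load  L0  bus=[-]  L0: P0=M P1=I  mem[L0]=48
7. P1: load  L1  bus=[-]  L1: P0=I P1=E  mem[L1]=70
8. P1: store L0 := 76  bus=[BusRdX,Flush]  L0: P0=I P1=M  mem[L0]=46
9. P0: load  L1  bus=[BusRd]  L1: P0=S P1=S  mem[L1]=70
10. P0: load  L1  bus=[-]  L1: P0=S P1=S  mem[L1]=70
11. P0: load  L0  bus=[BusRd,Flush]  L0: P0=S P1=S  mem[L0]=76
12. P1: load  L1  bus=[-]  L1: P0=S P1=S  mem[L1]=70
13. P0: load  L1  bus=[-]  L1: P0=S P1=S  mem[L1]=70
14. P0: store L1 := 80  bus=[BusUpgr]  L1: P0=M P1=I  mem[L1]=70
15. P0: load  L1  bus=[-]  L1: P0=M P1=I  mem[L1]=70
16. P1: load  L1  bus=[BusRd,Flush]  L1: P0=S P1=S  mem[L1]=80
17. P0: store L0 := 85  bus=[BusUpgr]  L0: P0=M P1=I  mem[L0]=76
18. P0: load  L0  bus=[-]  L0: P0=M P1=I  mem[L0]=76
19. P0: load  L0  bus=[-]  L0: P0=M P1=I  mem[L0]=76
20. P1: store L0 := 98  bus=[BusRdX,Flush]  L0: P0=I P1=M  mem[L0]=85
21. P1: store L0 := 65  bus=[-]  L0: P0=I P1=M  mem[L0]=85
22. P0: load  L1  bus=[-]  L1: P0=S P1=S  mem[L1]=80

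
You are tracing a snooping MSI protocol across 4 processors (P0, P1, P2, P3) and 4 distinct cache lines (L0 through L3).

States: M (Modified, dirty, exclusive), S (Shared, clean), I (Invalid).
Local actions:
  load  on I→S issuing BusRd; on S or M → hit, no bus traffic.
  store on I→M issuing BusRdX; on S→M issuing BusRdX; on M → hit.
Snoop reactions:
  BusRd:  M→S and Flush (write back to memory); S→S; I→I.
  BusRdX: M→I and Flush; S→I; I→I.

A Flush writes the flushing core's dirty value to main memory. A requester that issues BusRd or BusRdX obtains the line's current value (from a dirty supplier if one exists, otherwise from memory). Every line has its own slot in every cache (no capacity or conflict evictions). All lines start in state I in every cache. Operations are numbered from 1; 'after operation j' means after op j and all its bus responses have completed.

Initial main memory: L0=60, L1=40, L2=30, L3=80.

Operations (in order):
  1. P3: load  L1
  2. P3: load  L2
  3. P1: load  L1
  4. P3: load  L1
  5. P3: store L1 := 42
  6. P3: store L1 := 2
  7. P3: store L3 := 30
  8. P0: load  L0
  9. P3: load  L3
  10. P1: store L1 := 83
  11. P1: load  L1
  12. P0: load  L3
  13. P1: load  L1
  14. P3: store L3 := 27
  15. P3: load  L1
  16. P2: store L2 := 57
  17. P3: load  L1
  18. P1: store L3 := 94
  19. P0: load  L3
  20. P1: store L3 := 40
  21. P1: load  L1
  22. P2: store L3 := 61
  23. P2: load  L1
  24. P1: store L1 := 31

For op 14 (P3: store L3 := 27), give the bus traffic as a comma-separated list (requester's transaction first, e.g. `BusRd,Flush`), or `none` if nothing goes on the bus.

step 1: P3: load  L1  ⟶  IIIS  (L1)  txn=BusRd  M[L1]=40
step 2: P3: load  L2  ⟶  IIIS  (L2)  txn=BusRd  M[L2]=30
step 3: P1: load  L1  ⟶  ISIS  (L1)  txn=BusRd  M[L1]=40
step 4: P3: load  L1  ⟶  ISIS  (L1)  txn=∅  M[L1]=40
step 5: P3: store L1 := 42  ⟶  IIIM  (L1)  txn=BusRdX  M[L1]=40
step 6: P3: store L1 := 2  ⟶  IIIM  (L1)  txn=∅  M[L1]=40
step 7: P3: store L3 := 30  ⟶  IIIM  (L3)  txn=BusRdX  M[L3]=80
step 8: P0: load  L0  ⟶  SIII  (L0)  txn=BusRd  M[L0]=60
step 9: P3: load  L3  ⟶  IIIM  (L3)  txn=∅  M[L3]=80
step 10: P1: store L1 := 83  ⟶  IMII  (L1)  txn=BusRdX+Flush  M[L1]=2
step 11: P1: load  L1  ⟶  IMII  (L1)  txn=∅  M[L1]=2
step 12: P0: load  L3  ⟶  SIIS  (L3)  txn=BusRd+Flush  M[L3]=30
step 13: P1: load  L1  ⟶  IMII  (L1)  txn=∅  M[L1]=2
step 14: P3: store L3 := 27  ⟶  IIIM  (L3)  txn=BusRdX  M[L3]=30
step 15: P3: load  L1  ⟶  ISIS  (L1)  txn=BusRd+Flush  M[L1]=83
step 16: P2: store L2 := 57  ⟶  IIMI  (L2)  txn=BusRdX  M[L2]=30
step 17: P3: load  L1  ⟶  ISIS  (L1)  txn=∅  M[L1]=83
step 18: P1: store L3 := 94  ⟶  IMII  (L3)  txn=BusRdX+Flush  M[L3]=27
step 19: P0: load  L3  ⟶  SSII  (L3)  txn=BusRd+Flush  M[L3]=94
step 20: P1: store L3 := 40  ⟶  IMII  (L3)  txn=BusRdX  M[L3]=94
step 21: P1: load  L1  ⟶  ISIS  (L1)  txn=∅  M[L1]=83
step 22: P2: store L3 := 61  ⟶  IIMI  (L3)  txn=BusRdX+Flush  M[L3]=40
step 23: P2: load  L1  ⟶  ISSS  (L1)  txn=BusRd  M[L1]=83
step 24: P1: store L1 := 31  ⟶  IMII  (L1)  txn=BusRdX  M[L1]=83

bus = BusRdX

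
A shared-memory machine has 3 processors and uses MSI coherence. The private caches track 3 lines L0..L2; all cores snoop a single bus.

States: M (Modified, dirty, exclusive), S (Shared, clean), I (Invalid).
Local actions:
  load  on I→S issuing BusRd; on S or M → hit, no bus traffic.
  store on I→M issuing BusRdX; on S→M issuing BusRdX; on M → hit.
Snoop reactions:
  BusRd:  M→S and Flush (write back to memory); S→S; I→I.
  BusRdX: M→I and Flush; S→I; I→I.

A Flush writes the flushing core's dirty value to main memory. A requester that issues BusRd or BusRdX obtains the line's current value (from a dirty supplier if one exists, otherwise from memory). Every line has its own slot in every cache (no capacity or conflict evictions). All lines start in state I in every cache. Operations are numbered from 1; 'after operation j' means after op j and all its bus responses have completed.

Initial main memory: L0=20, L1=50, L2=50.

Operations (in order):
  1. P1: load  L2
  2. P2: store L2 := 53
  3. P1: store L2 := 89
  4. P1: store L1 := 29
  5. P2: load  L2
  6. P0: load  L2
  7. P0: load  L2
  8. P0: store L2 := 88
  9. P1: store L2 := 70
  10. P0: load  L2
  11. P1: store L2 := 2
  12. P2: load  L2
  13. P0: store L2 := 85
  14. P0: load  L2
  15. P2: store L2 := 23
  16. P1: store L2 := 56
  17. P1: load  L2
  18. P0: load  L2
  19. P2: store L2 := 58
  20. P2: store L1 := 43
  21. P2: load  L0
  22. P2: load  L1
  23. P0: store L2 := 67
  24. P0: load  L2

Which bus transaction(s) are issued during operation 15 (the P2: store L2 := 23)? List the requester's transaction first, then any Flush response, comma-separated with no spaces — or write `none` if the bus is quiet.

bus = BusRdX,Flush

  op1 P1: load  L2 → I/S/I on L2; bus BusRd; mem=50
  op2 P2: store L2 := 53 → I/I/M on L2; bus BusRdX; mem=50
  op3 P1: store L2 := 89 → I/M/I on L2; bus BusRdX Flush; mem=53
  op4 P1: store L1 := 29 → I/M/I on L1; bus BusRdX; mem=50
  op5 P2: load  L2 → I/S/S on L2; bus BusRd Flush; mem=89
  op6 P0: load  L2 → S/S/S on L2; bus BusRd; mem=89
  op7 P0: load  L2 → S/S/S on L2; bus (none); mem=89
  op8 P0: store L2 := 88 → M/I/I on L2; bus BusRdX; mem=89
  op9 P1: store L2 := 70 → I/M/I on L2; bus BusRdX Flush; mem=88
  op10 P0: load  L2 → S/S/I on L2; bus BusRd Flush; mem=70
  op11 P1: store L2 := 2 → I/M/I on L2; bus BusRdX; mem=70
  op12 P2: load  L2 → I/S/S on L2; bus BusRd Flush; mem=2
  op13 P0: store L2 := 85 → M/I/I on L2; bus BusRdX; mem=2
  op14 P0: load  L2 → M/I/I on L2; bus (none); mem=2
  op15 P2: store L2 := 23 → I/I/M on L2; bus BusRdX Flush; mem=85
  op16 P1: store L2 := 56 → I/M/I on L2; bus BusRdX Flush; mem=23
  op17 P1: load  L2 → I/M/I on L2; bus (none); mem=23
  op18 P0: load  L2 → S/S/I on L2; bus BusRd Flush; mem=56
  op19 P2: store L2 := 58 → I/I/M on L2; bus BusRdX; mem=56
  op20 P2: store L1 := 43 → I/I/M on L1; bus BusRdX Flush; mem=29
  op21 P2: load  L0 → I/I/S on L0; bus BusRd; mem=20
  op22 P2: load  L1 → I/I/M on L1; bus (none); mem=29
  op23 P0: store L2 := 67 → M/I/I on L2; bus BusRdX Flush; mem=58
  op24 P0: load  L2 → M/I/I on L2; bus (none); mem=58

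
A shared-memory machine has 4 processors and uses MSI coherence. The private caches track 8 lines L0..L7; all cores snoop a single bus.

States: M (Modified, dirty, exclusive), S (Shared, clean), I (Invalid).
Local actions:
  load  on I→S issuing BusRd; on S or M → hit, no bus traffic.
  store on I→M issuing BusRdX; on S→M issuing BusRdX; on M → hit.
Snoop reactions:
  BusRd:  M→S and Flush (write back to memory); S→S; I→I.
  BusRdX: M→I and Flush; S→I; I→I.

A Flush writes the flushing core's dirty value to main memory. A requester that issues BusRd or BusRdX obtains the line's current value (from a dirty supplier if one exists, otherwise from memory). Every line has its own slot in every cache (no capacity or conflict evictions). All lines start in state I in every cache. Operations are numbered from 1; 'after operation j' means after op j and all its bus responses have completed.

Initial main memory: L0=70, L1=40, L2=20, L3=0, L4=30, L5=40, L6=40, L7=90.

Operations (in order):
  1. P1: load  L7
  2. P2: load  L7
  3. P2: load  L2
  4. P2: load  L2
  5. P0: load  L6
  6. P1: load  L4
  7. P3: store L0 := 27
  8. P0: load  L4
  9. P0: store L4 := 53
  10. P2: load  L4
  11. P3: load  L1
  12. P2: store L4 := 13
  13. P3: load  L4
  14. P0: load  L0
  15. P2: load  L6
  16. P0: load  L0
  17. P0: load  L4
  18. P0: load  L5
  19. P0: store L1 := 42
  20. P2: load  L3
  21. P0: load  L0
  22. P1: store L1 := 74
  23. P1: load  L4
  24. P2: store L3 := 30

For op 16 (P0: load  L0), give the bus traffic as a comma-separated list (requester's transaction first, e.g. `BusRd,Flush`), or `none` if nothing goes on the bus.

bus = none

  op1 P1: load  L7 → I/S/I/I on L7; bus BusRd; mem=90
  op2 P2: load  L7 → I/S/S/I on L7; bus BusRd; mem=90
  op3 P2: load  L2 → I/I/S/I on L2; bus BusRd; mem=20
  op4 P2: load  L2 → I/I/S/I on L2; bus (none); mem=20
  op5 P0: load  L6 → S/I/I/I on L6; bus BusRd; mem=40
  op6 P1: load  L4 → I/S/I/I on L4; bus BusRd; mem=30
  op7 P3: store L0 := 27 → I/I/I/M on L0; bus BusRdX; mem=70
  op8 P0: load  L4 → S/S/I/I on L4; bus BusRd; mem=30
  op9 P0: store L4 := 53 → M/I/I/I on L4; bus BusRdX; mem=30
  op10 P2: load  L4 → S/I/S/I on L4; bus BusRd Flush; mem=53
  op11 P3: load  L1 → I/I/I/S on L1; bus BusRd; mem=40
  op12 P2: store L4 := 13 → I/I/M/I on L4; bus BusRdX; mem=53
  op13 P3: load  L4 → I/I/S/S on L4; bus BusRd Flush; mem=13
  op14 P0: load  L0 → S/I/I/S on L0; bus BusRd Flush; mem=27
  op15 P2: load  L6 → S/I/S/I on L6; bus BusRd; mem=40
  op16 P0: load  L0 → S/I/I/S on L0; bus (none); mem=27
  op17 P0: load  L4 → S/I/S/S on L4; bus BusRd; mem=13
  op18 P0: load  L5 → S/I/I/I on L5; bus BusRd; mem=40
  op19 P0: store L1 := 42 → M/I/I/I on L1; bus BusRdX; mem=40
  op20 P2: load  L3 → I/I/S/I on L3; bus BusRd; mem=0
  op21 P0: load  L0 → S/I/I/S on L0; bus (none); mem=27
  op22 P1: store L1 := 74 → I/M/I/I on L1; bus BusRdX Flush; mem=42
  op23 P1: load  L4 → S/S/S/S on L4; bus BusRd; mem=13
  op24 P2: store L3 := 30 → I/I/M/I on L3; bus BusRdX; mem=0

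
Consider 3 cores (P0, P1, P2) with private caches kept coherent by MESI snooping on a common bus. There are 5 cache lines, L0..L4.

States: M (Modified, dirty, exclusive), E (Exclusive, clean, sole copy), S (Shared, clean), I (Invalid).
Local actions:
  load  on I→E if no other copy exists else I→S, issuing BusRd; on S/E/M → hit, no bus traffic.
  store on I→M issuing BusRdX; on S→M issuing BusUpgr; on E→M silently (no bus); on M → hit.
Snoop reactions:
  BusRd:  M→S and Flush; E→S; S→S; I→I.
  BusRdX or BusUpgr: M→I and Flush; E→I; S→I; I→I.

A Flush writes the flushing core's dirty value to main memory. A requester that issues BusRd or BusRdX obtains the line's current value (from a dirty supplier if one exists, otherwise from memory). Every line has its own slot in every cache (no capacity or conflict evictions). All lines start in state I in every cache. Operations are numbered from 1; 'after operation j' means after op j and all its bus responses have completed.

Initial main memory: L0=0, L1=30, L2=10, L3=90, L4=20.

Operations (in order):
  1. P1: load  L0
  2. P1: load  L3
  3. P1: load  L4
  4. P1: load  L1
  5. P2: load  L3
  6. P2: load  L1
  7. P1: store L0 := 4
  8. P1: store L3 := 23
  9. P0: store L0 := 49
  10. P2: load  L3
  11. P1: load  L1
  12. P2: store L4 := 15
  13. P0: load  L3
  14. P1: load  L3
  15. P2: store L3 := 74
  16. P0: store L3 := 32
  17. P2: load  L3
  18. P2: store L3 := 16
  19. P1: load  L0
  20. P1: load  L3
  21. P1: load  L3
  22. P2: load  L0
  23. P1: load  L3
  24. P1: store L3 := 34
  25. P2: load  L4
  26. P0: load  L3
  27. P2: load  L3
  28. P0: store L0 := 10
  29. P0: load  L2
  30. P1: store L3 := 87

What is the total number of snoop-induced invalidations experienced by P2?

invalidations = 5

[1] P1: load  L0 | P0:I, P1:E(0), P2:I | bus: BusRd
[2] P1: load  L3 | P0:I, P1:E(90), P2:I | bus: BusRd
[3] P1: load  L4 | P0:I, P1:E(20), P2:I | bus: BusRd
[4] P1: load  L1 | P0:I, P1:E(30), P2:I | bus: BusRd
[5] P2: load  L3 | P0:I, P1:S(90), P2:S(90) | bus: BusRd
[6] P2: load  L1 | P0:I, P1:S(30), P2:S(30) | bus: BusRd
[7] P1: store L0 := 4 | P0:I, P1:M(4), P2:I | bus: none
[8] P1: store L3 := 23 | P0:I, P1:M(23), P2:I | bus: BusUpgr
[9] P0: store L0 := 49 | P0:M(49), P1:I, P2:I | bus: BusRdX,Flush
[10] P2: load  L3 | P0:I, P1:S(23), P2:S(23) | bus: BusRd,Flush
[11] P1: load  L1 | P0:I, P1:S(30), P2:S(30) | bus: none
[12] P2: store L4 := 15 | P0:I, P1:I, P2:M(15) | bus: BusRdX
[13] P0: load  L3 | P0:S(23), P1:S(23), P2:S(23) | bus: BusRd
[14] P1: load  L3 | P0:S(23), P1:S(23), P2:S(23) | bus: none
[15] P2: store L3 := 74 | P0:I, P1:I, P2:M(74) | bus: BusUpgr
[16] P0: store L3 := 32 | P0:M(32), P1:I, P2:I | bus: BusRdX,Flush
[17] P2: load  L3 | P0:S(32), P1:I, P2:S(32) | bus: BusRd,Flush
[18] P2: store L3 := 16 | P0:I, P1:I, P2:M(16) | bus: BusUpgr
[19] P1: load  L0 | P0:S(49), P1:S(49), P2:I | bus: BusRd,Flush
[20] P1: load  L3 | P0:I, P1:S(16), P2:S(16) | bus: BusRd,Flush
[21] P1: load  L3 | P0:I, P1:S(16), P2:S(16) | bus: none
[22] P2: load  L0 | P0:S(49), P1:S(49), P2:S(49) | bus: BusRd
[23] P1: load  L3 | P0:I, P1:S(16), P2:S(16) | bus: none
[24] P1: store L3 := 34 | P0:I, P1:M(34), P2:I | bus: BusUpgr
[25] P2: load  L4 | P0:I, P1:I, P2:M(15) | bus: none
[26] P0: load  L3 | P0:S(34), P1:S(34), P2:I | bus: BusRd,Flush
[27] P2: load  L3 | P0:S(34), P1:S(34), P2:S(34) | bus: BusRd
[28] P0: store L0 := 10 | P0:M(10), P1:I, P2:I | bus: BusUpgr
[29] P0: load  L2 | P0:E(10), P1:I, P2:I | bus: BusRd
[30] P1: store L3 := 87 | P0:I, P1:M(87), P2:I | bus: BusUpgr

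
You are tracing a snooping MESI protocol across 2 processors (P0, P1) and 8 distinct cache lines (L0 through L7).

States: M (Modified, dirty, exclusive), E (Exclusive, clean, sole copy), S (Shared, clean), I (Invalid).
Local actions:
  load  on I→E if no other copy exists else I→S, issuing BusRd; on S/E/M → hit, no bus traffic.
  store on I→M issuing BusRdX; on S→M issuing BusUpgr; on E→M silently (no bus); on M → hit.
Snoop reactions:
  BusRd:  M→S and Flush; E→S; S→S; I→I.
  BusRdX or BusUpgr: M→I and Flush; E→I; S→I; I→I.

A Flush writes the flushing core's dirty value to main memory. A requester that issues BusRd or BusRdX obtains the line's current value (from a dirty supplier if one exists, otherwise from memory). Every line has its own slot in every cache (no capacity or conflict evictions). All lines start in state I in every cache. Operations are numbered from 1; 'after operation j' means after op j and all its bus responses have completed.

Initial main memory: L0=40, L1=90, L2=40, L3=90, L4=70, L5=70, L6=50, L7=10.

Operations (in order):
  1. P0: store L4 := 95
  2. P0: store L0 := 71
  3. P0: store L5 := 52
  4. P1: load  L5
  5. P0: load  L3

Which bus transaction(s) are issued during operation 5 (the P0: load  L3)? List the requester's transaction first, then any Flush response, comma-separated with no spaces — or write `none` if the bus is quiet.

bus = BusRd

  op1 P0: store L4 := 95 → M/I on L4; bus BusRdX; mem=70
  op2 P0: store L0 := 71 → M/I on L0; bus BusRdX; mem=40
  op3 P0: store L5 := 52 → M/I on L5; bus BusRdX; mem=70
  op4 P1: load  L5 → S/S on L5; bus BusRd Flush; mem=52
  op5 P0: load  L3 → E/I on L3; bus BusRd; mem=90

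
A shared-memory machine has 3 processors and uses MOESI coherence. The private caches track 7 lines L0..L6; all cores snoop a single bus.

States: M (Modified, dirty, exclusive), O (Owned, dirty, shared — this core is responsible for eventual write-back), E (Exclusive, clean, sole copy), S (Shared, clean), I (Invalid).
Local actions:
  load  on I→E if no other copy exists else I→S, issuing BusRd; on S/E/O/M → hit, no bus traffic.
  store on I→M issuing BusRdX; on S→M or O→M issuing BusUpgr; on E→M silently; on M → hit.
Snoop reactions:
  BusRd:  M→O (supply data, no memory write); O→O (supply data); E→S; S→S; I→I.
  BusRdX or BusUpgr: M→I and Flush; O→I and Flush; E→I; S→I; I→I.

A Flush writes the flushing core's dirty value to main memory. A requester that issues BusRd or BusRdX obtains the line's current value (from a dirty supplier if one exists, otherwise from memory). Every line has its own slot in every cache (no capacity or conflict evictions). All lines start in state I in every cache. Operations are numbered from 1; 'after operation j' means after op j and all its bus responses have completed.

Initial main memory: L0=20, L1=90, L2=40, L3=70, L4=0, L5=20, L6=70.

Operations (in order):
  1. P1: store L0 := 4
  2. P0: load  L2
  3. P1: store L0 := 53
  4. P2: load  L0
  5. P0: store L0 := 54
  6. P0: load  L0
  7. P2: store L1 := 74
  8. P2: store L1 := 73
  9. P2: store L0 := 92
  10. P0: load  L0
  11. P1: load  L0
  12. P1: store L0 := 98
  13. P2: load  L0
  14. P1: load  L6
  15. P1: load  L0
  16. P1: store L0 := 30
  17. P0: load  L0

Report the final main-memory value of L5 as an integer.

1. P1: store L0 := 4  bus=[BusRdX]  L0: P0=I P1=M P2=I  mem[L0]=20
2. P0: load  L2  bus=[BusRd]  L2: P0=E P1=I P2=I  mem[L2]=40
3. P1: store L0 := 53  bus=[-]  L0: P0=I P1=M P2=I  mem[L0]=20
4. P2: load  L0  bus=[BusRd]  L0: P0=I P1=O P2=S  mem[L0]=20
5. P0: store L0 := 54  bus=[BusRdX,Flush]  L0: P0=M P1=I P2=I  mem[L0]=53
6. P0: load  L0  bus=[-]  L0: P0=M P1=I P2=I  mem[L0]=53
7. P2: store L1 := 74  bus=[BusRdX]  L1: P0=I P1=I P2=M  mem[L1]=90
8. P2: store L1 := 73  bus=[-]  L1: P0=I P1=I P2=M  mem[L1]=90
9. P2: store L0 := 92  bus=[BusRdX,Flush]  L0: P0=I P1=I P2=M  mem[L0]=54
10. P0: load  L0  bus=[BusRd]  L0: P0=S P1=I P2=O  mem[L0]=54
11. P1: load  L0  bus=[BusRd]  L0: P0=S P1=S P2=O  mem[L0]=54
12. P1: store L0 := 98  bus=[BusUpgr,Flush]  L0: P0=I P1=M P2=I  mem[L0]=92
13. P2: load  L0  bus=[BusRd]  L0: P0=I P1=O P2=S  mem[L0]=92
14. P1: load  L6  bus=[BusRd]  L6: P0=I P1=E P2=I  mem[L6]=70
15. P1: load  L0  bus=[-]  L0: P0=I P1=O P2=S  mem[L0]=92
16. P1: store L0 := 30  bus=[BusUpgr]  L0: P0=I P1=M P2=I  mem[L0]=92
17. P0: load  L0  bus=[BusRd]  L0: P0=S P1=O P2=I  mem[L0]=92

memory[L5] = 20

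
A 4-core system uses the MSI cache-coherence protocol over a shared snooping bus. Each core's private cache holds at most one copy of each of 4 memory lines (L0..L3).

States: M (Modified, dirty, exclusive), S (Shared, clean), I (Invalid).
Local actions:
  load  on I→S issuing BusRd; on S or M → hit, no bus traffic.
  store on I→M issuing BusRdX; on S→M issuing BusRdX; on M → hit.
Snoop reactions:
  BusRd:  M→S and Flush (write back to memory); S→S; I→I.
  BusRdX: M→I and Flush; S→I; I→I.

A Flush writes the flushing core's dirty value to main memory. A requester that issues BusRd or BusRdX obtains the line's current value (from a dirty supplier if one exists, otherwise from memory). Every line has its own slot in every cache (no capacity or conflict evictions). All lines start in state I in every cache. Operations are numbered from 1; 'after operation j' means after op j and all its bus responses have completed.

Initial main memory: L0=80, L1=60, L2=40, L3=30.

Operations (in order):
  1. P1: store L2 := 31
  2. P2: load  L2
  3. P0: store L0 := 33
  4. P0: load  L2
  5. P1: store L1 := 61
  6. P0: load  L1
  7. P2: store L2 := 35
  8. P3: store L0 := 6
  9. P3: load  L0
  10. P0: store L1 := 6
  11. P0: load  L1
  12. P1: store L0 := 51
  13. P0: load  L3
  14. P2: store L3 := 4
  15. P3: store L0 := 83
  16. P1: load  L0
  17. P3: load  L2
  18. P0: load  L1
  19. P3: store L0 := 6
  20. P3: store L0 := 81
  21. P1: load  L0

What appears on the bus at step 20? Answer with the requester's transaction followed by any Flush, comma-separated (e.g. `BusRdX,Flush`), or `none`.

[1] P1: store L2 := 31 | P0:I, P1:M(31), P2:I, P3:I | bus: BusRdX
[2] P2: load  L2 | P0:I, P1:S(31), P2:S(31), P3:I | bus: BusRd,Flush
[3] P0: store L0 := 33 | P0:M(33), P1:I, P2:I, P3:I | bus: BusRdX
[4] P0: load  L2 | P0:S(31), P1:S(31), P2:S(31), P3:I | bus: BusRd
[5] P1: store L1 := 61 | P0:I, P1:M(61), P2:I, P3:I | bus: BusRdX
[6] P0: load  L1 | P0:S(61), P1:S(61), P2:I, P3:I | bus: BusRd,Flush
[7] P2: store L2 := 35 | P0:I, P1:I, P2:M(35), P3:I | bus: BusRdX
[8] P3: store L0 := 6 | P0:I, P1:I, P2:I, P3:M(6) | bus: BusRdX,Flush
[9] P3: load  L0 | P0:I, P1:I, P2:I, P3:M(6) | bus: none
[10] P0: store L1 := 6 | P0:M(6), P1:I, P2:I, P3:I | bus: BusRdX
[11] P0: load  L1 | P0:M(6), P1:I, P2:I, P3:I | bus: none
[12] P1: store L0 := 51 | P0:I, P1:M(51), P2:I, P3:I | bus: BusRdX,Flush
[13] P0: load  L3 | P0:S(30), P1:I, P2:I, P3:I | bus: BusRd
[14] P2: store L3 := 4 | P0:I, P1:I, P2:M(4), P3:I | bus: BusRdX
[15] P3: store L0 := 83 | P0:I, P1:I, P2:I, P3:M(83) | bus: BusRdX,Flush
[16] P1: load  L0 | P0:I, P1:S(83), P2:I, P3:S(83) | bus: BusRd,Flush
[17] P3: load  L2 | P0:I, P1:I, P2:S(35), P3:S(35) | bus: BusRd,Flush
[18] P0: load  L1 | P0:M(6), P1:I, P2:I, P3:I | bus: none
[19] P3: store L0 := 6 | P0:I, P1:I, P2:I, P3:M(6) | bus: BusRdX
[20] P3: store L0 := 81 | P0:I, P1:I, P2:I, P3:M(81) | bus: none
[21] P1: load  L0 | P0:I, P1:S(81), P2:I, P3:S(81) | bus: BusRd,Flush

bus = none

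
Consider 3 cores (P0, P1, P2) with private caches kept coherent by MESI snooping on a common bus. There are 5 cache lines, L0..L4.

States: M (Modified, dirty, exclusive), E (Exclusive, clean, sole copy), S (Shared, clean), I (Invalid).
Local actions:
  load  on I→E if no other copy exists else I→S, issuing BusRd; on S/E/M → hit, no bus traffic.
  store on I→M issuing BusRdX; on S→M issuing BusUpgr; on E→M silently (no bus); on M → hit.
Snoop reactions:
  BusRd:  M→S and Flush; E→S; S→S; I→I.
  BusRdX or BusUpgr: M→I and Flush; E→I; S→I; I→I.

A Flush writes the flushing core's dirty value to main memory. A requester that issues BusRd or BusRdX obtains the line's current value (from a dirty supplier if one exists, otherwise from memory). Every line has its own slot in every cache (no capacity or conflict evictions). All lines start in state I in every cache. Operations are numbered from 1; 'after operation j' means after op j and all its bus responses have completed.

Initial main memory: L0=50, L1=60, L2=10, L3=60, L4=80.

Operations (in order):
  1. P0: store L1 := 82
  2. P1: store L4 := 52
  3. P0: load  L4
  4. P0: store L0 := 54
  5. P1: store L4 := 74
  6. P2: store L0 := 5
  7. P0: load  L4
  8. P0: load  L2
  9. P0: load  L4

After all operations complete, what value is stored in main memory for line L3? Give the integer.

1. P0: store L1 := 82  bus=[BusRdX]  L1: P0=M P1=I P2=I  mem[L1]=60
2. P1: store L4 := 52  bus=[BusRdX]  L4: P0=I P1=M P2=I  mem[L4]=80
3. P0: load  L4  bus=[BusRd,Flush]  L4: P0=S P1=S P2=I  mem[L4]=52
4. P0: store L0 := 54  bus=[BusRdX]  L0: P0=M P1=I P2=I  mem[L0]=50
5. P1: store L4 := 74  bus=[BusUpgr]  L4: P0=I P1=M P2=I  mem[L4]=52
6. P2: store L0 := 5  bus=[BusRdX,Flush]  L0: P0=I P1=I P2=M  mem[L0]=54
7. P0: load  L4  bus=[BusRd,Flush]  L4: P0=S P1=S P2=I  mem[L4]=74
8. P0: load  L2  bus=[BusRd]  L2: P0=E P1=I P2=I  mem[L2]=10
9. P0: load  L4  bus=[-]  L4: P0=S P1=S P2=I  mem[L4]=74

memory[L3] = 60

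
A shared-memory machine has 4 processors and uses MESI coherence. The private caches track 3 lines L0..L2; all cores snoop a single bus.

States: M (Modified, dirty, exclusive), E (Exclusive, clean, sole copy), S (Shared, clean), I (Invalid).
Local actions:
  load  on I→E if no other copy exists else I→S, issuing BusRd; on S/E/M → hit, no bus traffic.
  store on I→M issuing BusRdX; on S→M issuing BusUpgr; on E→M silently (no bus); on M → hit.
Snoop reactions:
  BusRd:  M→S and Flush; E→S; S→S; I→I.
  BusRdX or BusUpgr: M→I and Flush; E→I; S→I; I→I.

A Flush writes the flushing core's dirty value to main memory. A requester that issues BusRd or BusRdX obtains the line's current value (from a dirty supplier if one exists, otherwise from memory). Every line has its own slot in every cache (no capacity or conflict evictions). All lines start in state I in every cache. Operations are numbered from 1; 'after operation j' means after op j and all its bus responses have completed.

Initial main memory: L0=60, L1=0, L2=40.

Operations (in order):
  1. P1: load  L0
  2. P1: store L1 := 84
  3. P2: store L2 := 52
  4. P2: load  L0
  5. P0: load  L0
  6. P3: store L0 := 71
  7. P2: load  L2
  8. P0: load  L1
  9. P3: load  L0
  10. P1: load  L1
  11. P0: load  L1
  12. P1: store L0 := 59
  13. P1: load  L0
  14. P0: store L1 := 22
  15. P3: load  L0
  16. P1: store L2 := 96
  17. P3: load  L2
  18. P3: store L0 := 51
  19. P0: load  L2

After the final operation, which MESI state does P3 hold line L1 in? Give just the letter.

1. P1: load  L0  bus=[BusRd]  L0: P0=I P1=E P2=I P3=I  mem[L0]=60
2. P1: store L1 := 84  bus=[BusRdX]  L1: P0=I P1=M P2=I P3=I  mem[L1]=0
3. P2: store L2 := 52  bus=[BusRdX]  L2: P0=I P1=I P2=M P3=I  mem[L2]=40
4. P2: load  L0  bus=[BusRd]  L0: P0=I P1=S P2=S P3=I  mem[L0]=60
5. P0: load  L0  bus=[BusRd]  L0: P0=S P1=S P2=S P3=I  mem[L0]=60
6. P3: store L0 := 71  bus=[BusRdX]  L0: P0=I P1=I P2=I P3=M  mem[L0]=60
7. P2: load  L2  bus=[-]  L2: P0=I P1=I P2=M P3=I  mem[L2]=40
8. P0: load  L1  bus=[BusRd,Flush]  L1: P0=S P1=S P2=I P3=I  mem[L1]=84
9. P3: load  L0  bus=[-]  L0: P0=I P1=I P2=I P3=M  mem[L0]=60
10. P1: load  L1  bus=[-]  L1: P0=S P1=S P2=I P3=I  mem[L1]=84
11. P0: load  L1  bus=[-]  L1: P0=S P1=S P2=I P3=I  mem[L1]=84
12. P1: store L0 := 59  bus=[BusRdX,Flush]  L0: P0=I P1=M P2=I P3=I  mem[L0]=71
13. P1: load  L0  bus=[-]  L0: P0=I P1=M P2=I P3=I  mem[L0]=71
14. P0: store L1 := 22  bus=[BusUpgr]  L1: P0=M P1=I P2=I P3=I  mem[L1]=84
15. P3: load  L0  bus=[BusRd,Flush]  L0: P0=I P1=S P2=I P3=S  mem[L0]=59
16. P1: store L2 := 96  bus=[BusRdX,Flush]  L2: P0=I P1=M P2=I P3=I  mem[L2]=52
17. P3: load  L2  bus=[BusRd,Flush]  L2: P0=I P1=S P2=I P3=S  mem[L2]=96
18. P3: store L0 := 51  bus=[BusUpgr]  L0: P0=I P1=I P2=I P3=M  mem[L0]=59
19. P0: load  L2  bus=[BusRd]  L2: P0=S P1=S P2=I P3=S  mem[L2]=96

state = I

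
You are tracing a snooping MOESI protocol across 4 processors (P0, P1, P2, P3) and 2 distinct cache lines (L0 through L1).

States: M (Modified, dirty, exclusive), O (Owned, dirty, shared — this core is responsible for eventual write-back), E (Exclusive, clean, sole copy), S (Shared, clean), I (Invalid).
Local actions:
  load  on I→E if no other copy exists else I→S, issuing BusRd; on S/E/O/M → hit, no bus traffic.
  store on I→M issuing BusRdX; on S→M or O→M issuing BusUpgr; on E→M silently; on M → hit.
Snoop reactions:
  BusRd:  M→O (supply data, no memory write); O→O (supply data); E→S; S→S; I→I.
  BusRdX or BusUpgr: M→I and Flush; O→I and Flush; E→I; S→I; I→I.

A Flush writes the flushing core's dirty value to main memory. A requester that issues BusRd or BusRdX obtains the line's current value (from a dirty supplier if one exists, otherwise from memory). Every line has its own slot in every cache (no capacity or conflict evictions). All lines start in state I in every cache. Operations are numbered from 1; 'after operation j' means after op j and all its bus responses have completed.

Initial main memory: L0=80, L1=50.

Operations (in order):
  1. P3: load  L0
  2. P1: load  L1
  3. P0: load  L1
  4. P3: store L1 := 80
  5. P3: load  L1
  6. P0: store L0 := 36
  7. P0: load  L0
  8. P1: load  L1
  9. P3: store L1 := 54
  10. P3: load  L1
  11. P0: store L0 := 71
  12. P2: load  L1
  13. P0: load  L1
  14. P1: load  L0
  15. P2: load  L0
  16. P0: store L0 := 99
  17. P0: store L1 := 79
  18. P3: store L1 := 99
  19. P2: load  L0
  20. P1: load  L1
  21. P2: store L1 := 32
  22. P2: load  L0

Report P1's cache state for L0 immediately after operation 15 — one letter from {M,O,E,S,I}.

[1] P3: load  L0 | P0:I, P1:I, P2:I, P3:E(80) | bus: BusRd
[2] P1: load  L1 | P0:I, P1:E(50), P2:I, P3:I | bus: BusRd
[3] P0: load  L1 | P0:S(50), P1:S(50), P2:I, P3:I | bus: BusRd
[4] P3: store L1 := 80 | P0:I, P1:I, P2:I, P3:M(80) | bus: BusRdX
[5] P3: load  L1 | P0:I, P1:I, P2:I, P3:M(80) | bus: none
[6] P0: store L0 := 36 | P0:M(36), P1:I, P2:I, P3:I | bus: BusRdX
[7] P0: load  L0 | P0:M(36), P1:I, P2:I, P3:I | bus: none
[8] P1: load  L1 | P0:I, P1:S(80), P2:I, P3:O(80) | bus: BusRd
[9] P3: store L1 := 54 | P0:I, P1:I, P2:I, P3:M(54) | bus: BusUpgr
[10] P3: load  L1 | P0:I, P1:I, P2:I, P3:M(54) | bus: none
[11] P0: store L0 := 71 | P0:M(71), P1:I, P2:I, P3:I | bus: none
[12] P2: load  L1 | P0:I, P1:I, P2:S(54), P3:O(54) | bus: BusRd
[13] P0: load  L1 | P0:S(54), P1:I, P2:S(54), P3:O(54) | bus: BusRd
[14] P1: load  L0 | P0:O(71), P1:S(71), P2:I, P3:I | bus: BusRd
[15] P2: load  L0 | P0:O(71), P1:S(71), P2:S(71), P3:I | bus: BusRd
[16] P0: store L0 := 99 | P0:M(99), P1:I, P2:I, P3:I | bus: BusUpgr
[17] P0: store L1 := 79 | P0:M(79), P1:I, P2:I, P3:I | bus: BusUpgr,Flush
[18] P3: store L1 := 99 | P0:I, P1:I, P2:I, P3:M(99) | bus: BusRdX,Flush
[19] P2: load  L0 | P0:O(99), P1:I, P2:S(99), P3:I | bus: BusRd
[20] P1: load  L1 | P0:I, P1:S(99), P2:I, P3:O(99) | bus: BusRd
[21] P2: store L1 := 32 | P0:I, P1:I, P2:M(32), P3:I | bus: BusRdX,Flush
[22] P2: load  L0 | P0:O(99), P1:I, P2:S(99), P3:I | bus: none

state = S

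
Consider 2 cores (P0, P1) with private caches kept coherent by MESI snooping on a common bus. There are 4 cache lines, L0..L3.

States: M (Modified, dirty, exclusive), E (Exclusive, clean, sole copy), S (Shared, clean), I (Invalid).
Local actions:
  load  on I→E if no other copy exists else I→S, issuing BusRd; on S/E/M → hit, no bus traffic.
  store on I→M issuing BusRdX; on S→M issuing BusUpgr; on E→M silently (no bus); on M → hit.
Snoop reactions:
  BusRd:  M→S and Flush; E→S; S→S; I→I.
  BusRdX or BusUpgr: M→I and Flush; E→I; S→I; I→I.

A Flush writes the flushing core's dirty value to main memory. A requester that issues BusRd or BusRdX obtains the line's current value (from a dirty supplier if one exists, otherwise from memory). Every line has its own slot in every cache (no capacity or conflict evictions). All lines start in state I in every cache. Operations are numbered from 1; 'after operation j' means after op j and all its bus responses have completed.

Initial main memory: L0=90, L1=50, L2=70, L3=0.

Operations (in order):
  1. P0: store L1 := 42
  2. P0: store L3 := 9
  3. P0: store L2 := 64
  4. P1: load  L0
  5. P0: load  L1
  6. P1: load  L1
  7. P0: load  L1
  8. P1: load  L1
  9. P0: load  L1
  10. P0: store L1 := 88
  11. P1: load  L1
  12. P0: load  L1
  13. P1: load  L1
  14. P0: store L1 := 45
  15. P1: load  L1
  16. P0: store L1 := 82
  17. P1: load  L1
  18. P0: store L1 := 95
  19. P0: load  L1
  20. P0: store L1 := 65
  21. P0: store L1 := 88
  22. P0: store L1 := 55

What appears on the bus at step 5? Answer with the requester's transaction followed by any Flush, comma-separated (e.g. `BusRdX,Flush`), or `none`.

step 1: P0: store L1 := 42  ⟶  MI  (L1)  txn=BusRdX  M[L1]=50
step 2: P0: store L3 := 9  ⟶  MI  (L3)  txn=BusRdX  M[L3]=0
step 3: P0: store L2 := 64  ⟶  MI  (L2)  txn=BusRdX  M[L2]=70
step 4: P1: load  L0  ⟶  IE  (L0)  txn=BusRd  M[L0]=90
step 5: P0: load  L1  ⟶  MI  (L1)  txn=∅  M[L1]=50
step 6: P1: load  L1  ⟶  SS  (L1)  txn=BusRd+Flush  M[L1]=42
step 7: P0: load  L1  ⟶  SS  (L1)  txn=∅  M[L1]=42
step 8: P1: load  L1  ⟶  SS  (L1)  txn=∅  M[L1]=42
step 9: P0: load  L1  ⟶  SS  (L1)  txn=∅  M[L1]=42
step 10: P0: store L1 := 88  ⟶  MI  (L1)  txn=BusUpgr  M[L1]=42
step 11: P1: load  L1  ⟶  SS  (L1)  txn=BusRd+Flush  M[L1]=88
step 12: P0: load  L1  ⟶  SS  (L1)  txn=∅  M[L1]=88
step 13: P1: load  L1  ⟶  SS  (L1)  txn=∅  M[L1]=88
step 14: P0: store L1 := 45  ⟶  MI  (L1)  txn=BusUpgr  M[L1]=88
step 15: P1: load  L1  ⟶  SS  (L1)  txn=BusRd+Flush  M[L1]=45
step 16: P0: store L1 := 82  ⟶  MI  (L1)  txn=BusUpgr  M[L1]=45
step 17: P1: load  L1  ⟶  SS  (L1)  txn=BusRd+Flush  M[L1]=82
step 18: P0: store L1 := 95  ⟶  MI  (L1)  txn=BusUpgr  M[L1]=82
step 19: P0: load  L1  ⟶  MI  (L1)  txn=∅  M[L1]=82
step 20: P0: store L1 := 65  ⟶  MI  (L1)  txn=∅  M[L1]=82
step 21: P0: store L1 := 88  ⟶  MI  (L1)  txn=∅  M[L1]=82
step 22: P0: store L1 := 55  ⟶  MI  (L1)  txn=∅  M[L1]=82

bus = none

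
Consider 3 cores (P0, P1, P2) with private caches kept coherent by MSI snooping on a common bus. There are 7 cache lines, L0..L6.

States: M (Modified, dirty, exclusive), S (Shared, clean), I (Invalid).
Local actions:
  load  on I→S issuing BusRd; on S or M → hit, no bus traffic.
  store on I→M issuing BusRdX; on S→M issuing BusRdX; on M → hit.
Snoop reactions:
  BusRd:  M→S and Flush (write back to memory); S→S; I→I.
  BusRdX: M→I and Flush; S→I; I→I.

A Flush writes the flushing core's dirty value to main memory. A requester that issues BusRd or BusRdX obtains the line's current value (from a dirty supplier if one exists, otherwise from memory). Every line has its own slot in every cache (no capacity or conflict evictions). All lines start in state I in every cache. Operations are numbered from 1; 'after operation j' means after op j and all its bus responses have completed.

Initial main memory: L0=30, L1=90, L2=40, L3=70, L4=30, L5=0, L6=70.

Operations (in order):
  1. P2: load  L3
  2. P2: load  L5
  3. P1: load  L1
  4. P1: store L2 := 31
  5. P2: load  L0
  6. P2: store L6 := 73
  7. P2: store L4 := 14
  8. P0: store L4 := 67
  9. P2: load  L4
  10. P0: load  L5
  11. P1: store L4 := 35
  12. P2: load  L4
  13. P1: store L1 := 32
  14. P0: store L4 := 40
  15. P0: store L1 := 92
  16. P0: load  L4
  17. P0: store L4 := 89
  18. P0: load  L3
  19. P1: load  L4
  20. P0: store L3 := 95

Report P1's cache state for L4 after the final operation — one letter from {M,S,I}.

state = S

step 1: P2: load  L3  ⟶  IIS  (L3)  txn=BusRd  M[L3]=70
step 2: P2: load  L5  ⟶  IIS  (L5)  txn=BusRd  M[L5]=0
step 3: P1: load  L1  ⟶  ISI  (L1)  txn=BusRd  M[L1]=90
step 4: P1: store L2 := 31  ⟶  IMI  (L2)  txn=BusRdX  M[L2]=40
step 5: P2: load  L0  ⟶  IIS  (L0)  txn=BusRd  M[L0]=30
step 6: P2: store L6 := 73  ⟶  IIM  (L6)  txn=BusRdX  M[L6]=70
step 7: P2: store L4 := 14  ⟶  IIM  (L4)  txn=BusRdX  M[L4]=30
step 8: P0: store L4 := 67  ⟶  MII  (L4)  txn=BusRdX+Flush  M[L4]=14
step 9: P2: load  L4  ⟶  SIS  (L4)  txn=BusRd+Flush  M[L4]=67
step 10: P0: load  L5  ⟶  SIS  (L5)  txn=BusRd  M[L5]=0
step 11: P1: store L4 := 35  ⟶  IMI  (L4)  txn=BusRdX  M[L4]=67
step 12: P2: load  L4  ⟶  ISS  (L4)  txn=BusRd+Flush  M[L4]=35
step 13: P1: store L1 := 32  ⟶  IMI  (L1)  txn=BusRdX  M[L1]=90
step 14: P0: store L4 := 40  ⟶  MII  (L4)  txn=BusRdX  M[L4]=35
step 15: P0: store L1 := 92  ⟶  MII  (L1)  txn=BusRdX+Flush  M[L1]=32
step 16: P0: load  L4  ⟶  MII  (L4)  txn=∅  M[L4]=35
step 17: P0: store L4 := 89  ⟶  MII  (L4)  txn=∅  M[L4]=35
step 18: P0: load  L3  ⟶  SIS  (L3)  txn=BusRd  M[L3]=70
step 19: P1: load  L4  ⟶  SSI  (L4)  txn=BusRd+Flush  M[L4]=89
step 20: P0: store L3 := 95  ⟶  MII  (L3)  txn=BusRdX  M[L3]=70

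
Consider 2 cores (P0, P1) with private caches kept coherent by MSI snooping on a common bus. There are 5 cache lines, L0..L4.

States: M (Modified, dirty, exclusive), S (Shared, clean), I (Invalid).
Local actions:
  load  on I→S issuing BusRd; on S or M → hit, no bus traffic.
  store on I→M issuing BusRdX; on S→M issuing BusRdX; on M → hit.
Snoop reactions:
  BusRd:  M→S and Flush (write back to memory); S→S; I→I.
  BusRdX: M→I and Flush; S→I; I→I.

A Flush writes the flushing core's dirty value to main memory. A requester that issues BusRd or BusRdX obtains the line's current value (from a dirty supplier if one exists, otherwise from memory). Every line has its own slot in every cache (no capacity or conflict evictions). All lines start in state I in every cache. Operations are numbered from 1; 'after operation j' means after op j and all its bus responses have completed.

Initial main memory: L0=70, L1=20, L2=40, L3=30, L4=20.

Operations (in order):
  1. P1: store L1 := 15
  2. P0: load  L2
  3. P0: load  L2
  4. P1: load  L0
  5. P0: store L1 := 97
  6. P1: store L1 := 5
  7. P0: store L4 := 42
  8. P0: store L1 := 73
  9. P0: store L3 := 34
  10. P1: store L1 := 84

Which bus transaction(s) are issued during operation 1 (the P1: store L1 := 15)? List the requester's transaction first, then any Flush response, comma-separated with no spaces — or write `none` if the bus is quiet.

bus = BusRdX

1. P1: store L1 := 15  bus=[BusRdX]  L1: P0=I P1=M  mem[L1]=20
2. P0: load  L2  bus=[BusRd]  L2: P0=S P1=I  mem[L2]=40
3. P0: load  L2  bus=[-]  L2: P0=S P1=I  mem[L2]=40
4. P1: load  L0  bus=[BusRd]  L0: P0=I P1=S  mem[L0]=70
5. P0: store L1 := 97  bus=[BusRdX,Flush]  L1: P0=M P1=I  mem[L1]=15
6. P1: store L1 := 5  bus=[BusRdX,Flush]  L1: P0=I P1=M  mem[L1]=97
7. P0: store L4 := 42  bus=[BusRdX]  L4: P0=M P1=I  mem[L4]=20
8. P0: store L1 := 73  bus=[BusRdX,Flush]  L1: P0=M P1=I  mem[L1]=5
9. P0: store L3 := 34  bus=[BusRdX]  L3: P0=M P1=I  mem[L3]=30
10. P1: store L1 := 84  bus=[BusRdX,Flush]  L1: P0=I P1=M  mem[L1]=73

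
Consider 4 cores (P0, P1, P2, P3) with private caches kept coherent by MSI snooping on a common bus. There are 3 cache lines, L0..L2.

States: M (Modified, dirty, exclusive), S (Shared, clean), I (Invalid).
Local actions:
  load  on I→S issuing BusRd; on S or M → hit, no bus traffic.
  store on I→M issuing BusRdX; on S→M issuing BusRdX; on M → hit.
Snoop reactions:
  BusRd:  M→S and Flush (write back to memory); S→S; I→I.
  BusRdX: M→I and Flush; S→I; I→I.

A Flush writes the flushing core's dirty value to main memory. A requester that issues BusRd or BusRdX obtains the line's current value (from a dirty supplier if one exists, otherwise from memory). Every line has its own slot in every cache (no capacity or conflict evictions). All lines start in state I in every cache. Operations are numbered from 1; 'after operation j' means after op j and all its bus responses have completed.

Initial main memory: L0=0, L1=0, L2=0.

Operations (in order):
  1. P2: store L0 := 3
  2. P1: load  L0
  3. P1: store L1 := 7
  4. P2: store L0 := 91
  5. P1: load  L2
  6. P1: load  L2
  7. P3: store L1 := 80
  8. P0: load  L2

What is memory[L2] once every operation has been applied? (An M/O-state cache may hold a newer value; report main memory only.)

[1] P2: store L0 := 3 | P0:I, P1:I, P2:M(3), P3:I | bus: BusRdX
[2] P1: load  L0 | P0:I, P1:S(3), P2:S(3), P3:I | bus: BusRd,Flush
[3] P1: store L1 := 7 | P0:I, P1:M(7), P2:I, P3:I | bus: BusRdX
[4] P2: store L0 := 91 | P0:I, P1:I, P2:M(91), P3:I | bus: BusRdX
[5] P1: load  L2 | P0:I, P1:S(0), P2:I, P3:I | bus: BusRd
[6] P1: load  L2 | P0:I, P1:S(0), P2:I, P3:I | bus: none
[7] P3: store L1 := 80 | P0:I, P1:I, P2:I, P3:M(80) | bus: BusRdX,Flush
[8] P0: load  L2 | P0:S(0), P1:S(0), P2:I, P3:I | bus: BusRd

memory[L2] = 0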